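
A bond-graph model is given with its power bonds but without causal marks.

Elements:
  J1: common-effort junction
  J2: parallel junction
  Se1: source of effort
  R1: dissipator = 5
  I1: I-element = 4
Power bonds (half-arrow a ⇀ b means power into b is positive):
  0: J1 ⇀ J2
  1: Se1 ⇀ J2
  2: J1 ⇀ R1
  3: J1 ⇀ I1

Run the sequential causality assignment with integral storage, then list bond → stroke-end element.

b0 stroke at J1
b1 stroke at J2
b2 stroke at R1
b3 stroke at I1

#1 →J2  (Se1 fixes effort; stroke away)
#0 →J1  (0-jn J2 has e-setter on 1)
#2 →R1  (J1 effort already set via bond 0)
#3 →I1  (0-jn J1 has e-setter on 0)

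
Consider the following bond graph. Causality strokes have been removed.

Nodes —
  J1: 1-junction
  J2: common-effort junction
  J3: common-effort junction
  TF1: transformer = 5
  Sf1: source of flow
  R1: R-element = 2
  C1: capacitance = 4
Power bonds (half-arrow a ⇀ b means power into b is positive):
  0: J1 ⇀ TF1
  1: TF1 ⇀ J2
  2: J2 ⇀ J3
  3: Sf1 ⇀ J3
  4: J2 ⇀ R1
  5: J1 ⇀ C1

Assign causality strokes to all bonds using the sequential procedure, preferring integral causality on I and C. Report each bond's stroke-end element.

b0 stroke at TF1
b1 stroke at J2
b2 stroke at J3
b3 stroke at Sf1
b4 stroke at R1
b5 stroke at J1

#3 stroke at Sf1  (Sf1 (Sf) sets flow on bond)
#2 stroke at J3  (only one effort-in slot at J3)
#5 stroke at J1  (prefer integral on C1)
#0 stroke at TF1  (closing 1-jn rule on J1)
#1 stroke at J2  (TF TF1: opposite of bond 0)
#4 stroke at R1  (J2 effort already set via bond 1)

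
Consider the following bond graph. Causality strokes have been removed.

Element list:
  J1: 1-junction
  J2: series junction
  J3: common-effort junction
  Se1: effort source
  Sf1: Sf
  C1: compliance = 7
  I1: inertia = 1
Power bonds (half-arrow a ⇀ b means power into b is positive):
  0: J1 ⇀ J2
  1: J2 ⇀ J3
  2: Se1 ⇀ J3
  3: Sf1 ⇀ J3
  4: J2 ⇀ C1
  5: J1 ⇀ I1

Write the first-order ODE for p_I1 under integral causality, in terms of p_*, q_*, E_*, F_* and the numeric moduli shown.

bond 2 |J3  (Se1 (Se) sets effort on bond)
bond 3 |Sf1  (Sf1: flow source, stroke at near end)
bond 1 |J2  (J3 effort already set via bond 2)
bond 4 |J2  (C1 outputs effort q/C1)
bond 0 |J1  (J2: last free bond brings flow in)
bond 5 |I1  (J1 needs exactly one f-in)

dp_I1/dt = -E_Se1 - q_C1/7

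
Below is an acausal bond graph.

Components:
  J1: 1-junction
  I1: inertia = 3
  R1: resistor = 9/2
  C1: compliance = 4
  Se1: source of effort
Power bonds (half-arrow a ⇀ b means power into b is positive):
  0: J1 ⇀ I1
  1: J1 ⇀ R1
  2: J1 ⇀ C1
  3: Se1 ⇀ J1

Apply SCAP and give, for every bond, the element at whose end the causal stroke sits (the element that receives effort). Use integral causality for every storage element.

#0 stroke at I1
#1 stroke at J1
#2 stroke at J1
#3 stroke at J1

b3 stroke at J1  (Se1 (Se) sets effort on bond)
b0 stroke at I1  (I1 outputs flow p/I1)
b1 stroke at J1  (common-f at J1 fixed by 0)
b2 stroke at J1  (J1 flow already set via bond 0)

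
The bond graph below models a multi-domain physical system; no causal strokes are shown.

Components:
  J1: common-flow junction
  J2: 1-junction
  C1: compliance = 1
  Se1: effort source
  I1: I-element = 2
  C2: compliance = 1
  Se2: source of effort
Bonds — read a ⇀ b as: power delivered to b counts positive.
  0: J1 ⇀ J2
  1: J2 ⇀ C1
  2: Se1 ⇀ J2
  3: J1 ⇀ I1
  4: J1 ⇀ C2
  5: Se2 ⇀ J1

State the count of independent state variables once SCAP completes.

bond 2 |J2  (Se1: effort source, stroke at far end)
bond 5 |J1  (Se2 fixes effort; stroke away)
bond 1 |J2  (C1 integral (e out))
bond 0 |J1  (only one flow-in slot at J2)
bond 3 |I1  (prefer integral on I1)
bond 4 |J1  (common-f at J1 fixed by 3)

3  (C1, C2, I1 all integral)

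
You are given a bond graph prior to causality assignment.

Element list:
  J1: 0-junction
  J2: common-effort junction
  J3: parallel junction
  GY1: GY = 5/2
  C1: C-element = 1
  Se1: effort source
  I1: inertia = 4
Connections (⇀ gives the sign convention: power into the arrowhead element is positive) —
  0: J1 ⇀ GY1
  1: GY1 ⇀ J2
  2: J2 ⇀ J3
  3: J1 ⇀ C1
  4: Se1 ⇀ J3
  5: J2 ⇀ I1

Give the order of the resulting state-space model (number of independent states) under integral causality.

2  (C1, I1 all integral)

b4 |J3  (source Se1 imposes e)
b2 |J2  (common-e at J3 fixed by 4)
b1 |GY1  (common-e at J2 fixed by 2)
b5 |I1  (common-e at J2 fixed by 2)
b0 |GY1  (through GY1, causality inverts; strokes same side of GY1)
b3 |J1  (closing 0-jn rule on J1)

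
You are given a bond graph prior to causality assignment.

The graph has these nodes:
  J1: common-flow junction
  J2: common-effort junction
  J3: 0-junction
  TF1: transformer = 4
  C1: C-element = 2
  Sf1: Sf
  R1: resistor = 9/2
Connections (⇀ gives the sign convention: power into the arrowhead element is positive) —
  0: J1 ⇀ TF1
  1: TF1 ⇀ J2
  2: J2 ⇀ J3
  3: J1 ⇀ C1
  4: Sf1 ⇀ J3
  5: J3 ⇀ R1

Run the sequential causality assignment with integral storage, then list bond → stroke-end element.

bond 0 stroke→TF1
bond 1 stroke→J2
bond 2 stroke→J3
bond 3 stroke→J1
bond 4 stroke→Sf1
bond 5 stroke→R1

#4 stroke→Sf1  (Sf1 fixes flow; stroke at Sf1)
#3 stroke→J1  (prefer integral on C1)
#0 stroke→TF1  (only one flow-in slot at J1)
#1 stroke→J2  (TF TF1: opposite of bond 0)
#2 stroke→J3  (common-e at J2 fixed by 1)
#5 stroke→R1  (J3: bond 2 brought effort, rest push out)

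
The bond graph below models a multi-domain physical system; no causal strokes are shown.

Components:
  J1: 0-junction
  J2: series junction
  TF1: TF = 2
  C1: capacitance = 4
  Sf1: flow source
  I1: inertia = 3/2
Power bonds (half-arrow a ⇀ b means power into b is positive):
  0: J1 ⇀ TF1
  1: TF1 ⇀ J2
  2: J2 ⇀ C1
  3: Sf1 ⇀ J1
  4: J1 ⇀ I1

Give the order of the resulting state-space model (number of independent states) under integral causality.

bond 3 stroke→Sf1  (Sf1: flow source, stroke at near end)
bond 2 stroke→J2  (C1 outputs effort q/C1)
bond 1 stroke→TF1  (J2: last free bond brings flow in)
bond 0 stroke→J1  (through TF1, causality passes straight; one stroke at TF1)
bond 4 stroke→I1  (J1: bond 0 brought effort, rest push out)

2  (C1, I1 all integral)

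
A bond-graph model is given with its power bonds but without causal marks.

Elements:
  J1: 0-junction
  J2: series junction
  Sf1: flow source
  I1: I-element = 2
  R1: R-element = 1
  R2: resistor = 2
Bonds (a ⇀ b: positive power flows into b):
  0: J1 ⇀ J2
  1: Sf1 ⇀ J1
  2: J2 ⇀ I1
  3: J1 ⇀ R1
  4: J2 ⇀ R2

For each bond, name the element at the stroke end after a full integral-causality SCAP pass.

bond 0 stroke→J2
bond 1 stroke→Sf1
bond 2 stroke→I1
bond 3 stroke→J1
bond 4 stroke→J2

#1 stroke at Sf1  (Sf1 fixes flow; stroke at Sf1)
#2 stroke at I1  (I1 outputs flow p/I1)
#0 stroke at J2  (J2 flow already set via bond 2)
#4 stroke at J2  (J2 flow already set via bond 2)
#3 stroke at J1  (only one effort-in slot at J1)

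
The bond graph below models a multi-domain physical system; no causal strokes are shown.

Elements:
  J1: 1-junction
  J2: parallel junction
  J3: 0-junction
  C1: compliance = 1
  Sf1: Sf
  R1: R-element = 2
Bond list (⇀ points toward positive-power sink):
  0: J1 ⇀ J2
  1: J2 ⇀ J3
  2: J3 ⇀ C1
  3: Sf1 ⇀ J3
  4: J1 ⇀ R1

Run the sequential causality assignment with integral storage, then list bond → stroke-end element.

#0 |J1
#1 |J2
#2 |J3
#3 |Sf1
#4 |R1

#3 stroke→Sf1  (Sf1 (Sf) sets flow on bond)
#2 stroke→J3  (C1: C, integral causality)
#1 stroke→J2  (0-jn J3 has e-setter on 2)
#0 stroke→J1  (0-jn J2 has e-setter on 1)
#4 stroke→R1  (J1 needs exactly one f-in)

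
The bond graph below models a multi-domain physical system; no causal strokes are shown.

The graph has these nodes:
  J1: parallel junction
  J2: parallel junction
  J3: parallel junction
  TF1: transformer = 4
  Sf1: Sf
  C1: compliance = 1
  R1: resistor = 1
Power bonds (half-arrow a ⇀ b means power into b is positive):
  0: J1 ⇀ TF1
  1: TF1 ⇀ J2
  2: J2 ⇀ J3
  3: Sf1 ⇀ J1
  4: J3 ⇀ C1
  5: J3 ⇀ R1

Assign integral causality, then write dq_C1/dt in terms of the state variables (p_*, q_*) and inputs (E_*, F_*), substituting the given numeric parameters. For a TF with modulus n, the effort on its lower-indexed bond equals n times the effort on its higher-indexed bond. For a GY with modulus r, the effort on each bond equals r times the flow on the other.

dq_C1/dt = 4*F_Sf1 - q_C1

bond 3 stroke at Sf1  (source Sf1 imposes f)
bond 0 stroke at J1  (only one effort-in slot at J1)
bond 1 stroke at TF1  (through TF1, causality passes straight; one stroke at TF1)
bond 2 stroke at J2  (J2: last free bond brings effort in)
bond 4 stroke at J3  (C1 integral (e out))
bond 5 stroke at R1  (J3: bond 4 brought effort, rest push out)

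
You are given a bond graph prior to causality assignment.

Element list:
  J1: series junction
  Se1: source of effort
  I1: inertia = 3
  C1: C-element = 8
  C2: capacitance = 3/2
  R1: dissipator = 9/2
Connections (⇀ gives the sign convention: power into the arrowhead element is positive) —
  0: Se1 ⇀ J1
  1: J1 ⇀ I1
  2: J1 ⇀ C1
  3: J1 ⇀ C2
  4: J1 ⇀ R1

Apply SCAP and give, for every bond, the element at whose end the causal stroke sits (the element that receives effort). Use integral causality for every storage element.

bond 0 |J1  (Se1 fixes effort; stroke away)
bond 1 |I1  (prefer integral on I1)
bond 2 |J1  (J1: bond 1 brought flow, rest push out)
bond 3 |J1  (common-f at J1 fixed by 1)
bond 4 |J1  (1-jn J1 has f-setter on 1)

#0 |J1
#1 |I1
#2 |J1
#3 |J1
#4 |J1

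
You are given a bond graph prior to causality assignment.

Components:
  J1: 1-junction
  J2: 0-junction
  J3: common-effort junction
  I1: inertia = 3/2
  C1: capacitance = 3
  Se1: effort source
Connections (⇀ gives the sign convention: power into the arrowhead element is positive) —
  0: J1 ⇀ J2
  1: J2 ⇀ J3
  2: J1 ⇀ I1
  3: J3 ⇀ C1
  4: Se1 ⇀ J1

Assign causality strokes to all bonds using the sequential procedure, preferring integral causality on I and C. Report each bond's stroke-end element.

b4 stroke→J1  (Se1 (Se) sets effort on bond)
b2 stroke→I1  (I1: I, integral causality)
b0 stroke→J1  (J1: bond 2 brought flow, rest push out)
b1 stroke→J2  (closing 0-jn rule on J2)
b3 stroke→J3  (J3: last free bond brings effort in)

bond 0 |J1
bond 1 |J2
bond 2 |I1
bond 3 |J3
bond 4 |J1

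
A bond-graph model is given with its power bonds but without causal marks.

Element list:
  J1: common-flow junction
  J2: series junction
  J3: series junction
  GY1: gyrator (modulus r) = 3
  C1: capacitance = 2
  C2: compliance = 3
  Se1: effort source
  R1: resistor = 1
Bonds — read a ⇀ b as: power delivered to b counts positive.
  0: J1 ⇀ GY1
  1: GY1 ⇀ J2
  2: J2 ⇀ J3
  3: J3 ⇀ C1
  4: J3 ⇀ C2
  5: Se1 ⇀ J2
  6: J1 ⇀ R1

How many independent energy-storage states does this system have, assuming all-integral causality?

2  (C1, C2 all integral)

b5 |J2  (Se1: effort source, stroke at far end)
b3 |J3  (C1 integral (e out))
b4 |J3  (prefer integral on C2)
b2 |J2  (J3: last free bond brings flow in)
b1 |GY1  (J2 needs exactly one f-in)
b0 |GY1  (GY GY1: same side as bond 1)
b6 |J1  (J1 flow already set via bond 0)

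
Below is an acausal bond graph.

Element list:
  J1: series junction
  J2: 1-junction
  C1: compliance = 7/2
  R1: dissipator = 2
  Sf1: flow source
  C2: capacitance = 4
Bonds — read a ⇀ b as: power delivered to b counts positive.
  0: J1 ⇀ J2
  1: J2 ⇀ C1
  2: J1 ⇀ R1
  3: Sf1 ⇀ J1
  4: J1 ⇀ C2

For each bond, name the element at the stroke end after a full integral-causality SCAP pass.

bond 0 stroke→J1
bond 1 stroke→J2
bond 2 stroke→J1
bond 3 stroke→Sf1
bond 4 stroke→J1

#3 stroke→Sf1  (Sf1 (Sf) sets flow on bond)
#0 stroke→J1  (common-f at J1 fixed by 3)
#2 stroke→J1  (1-jn J1 has f-setter on 3)
#4 stroke→J1  (J1: bond 3 brought flow, rest push out)
#1 stroke→J2  (common-f at J2 fixed by 0)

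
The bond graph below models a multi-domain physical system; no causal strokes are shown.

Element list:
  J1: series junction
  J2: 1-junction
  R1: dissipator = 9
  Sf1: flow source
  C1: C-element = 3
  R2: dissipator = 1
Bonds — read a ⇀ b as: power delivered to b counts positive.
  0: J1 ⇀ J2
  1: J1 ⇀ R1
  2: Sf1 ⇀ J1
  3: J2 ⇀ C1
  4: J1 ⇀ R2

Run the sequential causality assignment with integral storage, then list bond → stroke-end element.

#0 →J1
#1 →J1
#2 →Sf1
#3 →J2
#4 →J1

b2 →Sf1  (source Sf1 imposes f)
b0 →J1  (common-f at J1 fixed by 2)
b1 →J1  (J1: bond 2 brought flow, rest push out)
b4 →J1  (J1 flow already set via bond 2)
b3 →J2  (common-f at J2 fixed by 0)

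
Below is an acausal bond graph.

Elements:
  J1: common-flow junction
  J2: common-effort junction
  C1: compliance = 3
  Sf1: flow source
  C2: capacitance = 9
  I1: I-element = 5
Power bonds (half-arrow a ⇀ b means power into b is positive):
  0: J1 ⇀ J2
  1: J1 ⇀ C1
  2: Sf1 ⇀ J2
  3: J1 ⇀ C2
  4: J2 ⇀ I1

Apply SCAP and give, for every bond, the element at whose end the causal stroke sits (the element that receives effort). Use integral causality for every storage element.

#0 →J2
#1 →J1
#2 →Sf1
#3 →J1
#4 →I1

b2 stroke→Sf1  (source Sf1 imposes f)
b1 stroke→J1  (C1: C, integral causality)
b3 stroke→J1  (C2: C, integral causality)
b0 stroke→J2  (J1 needs exactly one f-in)
b4 stroke→I1  (J2: bond 0 brought effort, rest push out)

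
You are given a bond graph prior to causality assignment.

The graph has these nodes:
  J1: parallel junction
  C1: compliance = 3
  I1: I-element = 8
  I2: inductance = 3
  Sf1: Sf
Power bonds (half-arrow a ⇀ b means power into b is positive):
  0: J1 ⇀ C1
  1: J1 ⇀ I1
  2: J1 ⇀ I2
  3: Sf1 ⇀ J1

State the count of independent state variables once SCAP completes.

#3 →Sf1  (Sf1: flow source, stroke at near end)
#0 →J1  (C1: C, integral causality)
#1 →I1  (J1 effort already set via bond 0)
#2 →I2  (J1: bond 0 brought effort, rest push out)

3  (C1, I1, I2 all integral)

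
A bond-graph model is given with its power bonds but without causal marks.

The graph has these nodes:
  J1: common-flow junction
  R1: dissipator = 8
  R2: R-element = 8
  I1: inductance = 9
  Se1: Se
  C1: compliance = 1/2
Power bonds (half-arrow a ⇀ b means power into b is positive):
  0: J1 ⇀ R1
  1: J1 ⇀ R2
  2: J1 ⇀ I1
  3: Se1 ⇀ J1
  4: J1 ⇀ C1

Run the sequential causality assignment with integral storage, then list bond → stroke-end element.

#3 →J1  (Se1: effort source, stroke at far end)
#2 →I1  (I1 integral (f out))
#0 →J1  (J1: bond 2 brought flow, rest push out)
#1 →J1  (common-f at J1 fixed by 2)
#4 →J1  (common-f at J1 fixed by 2)

β0 →J1
β1 →J1
β2 →I1
β3 →J1
β4 →J1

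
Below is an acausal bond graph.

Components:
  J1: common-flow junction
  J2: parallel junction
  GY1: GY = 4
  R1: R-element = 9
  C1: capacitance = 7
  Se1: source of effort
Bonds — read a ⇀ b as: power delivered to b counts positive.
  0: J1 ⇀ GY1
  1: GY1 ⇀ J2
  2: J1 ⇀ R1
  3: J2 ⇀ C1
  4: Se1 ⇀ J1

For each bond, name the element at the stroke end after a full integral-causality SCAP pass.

bond 0 stroke at GY1
bond 1 stroke at GY1
bond 2 stroke at J1
bond 3 stroke at J2
bond 4 stroke at J1

#4 stroke at J1  (Se1 fixes effort; stroke away)
#3 stroke at J2  (prefer integral on C1)
#1 stroke at GY1  (0-jn J2 has e-setter on 3)
#0 stroke at GY1  (through GY1, causality inverts; strokes same side of GY1)
#2 stroke at J1  (1-jn J1 has f-setter on 0)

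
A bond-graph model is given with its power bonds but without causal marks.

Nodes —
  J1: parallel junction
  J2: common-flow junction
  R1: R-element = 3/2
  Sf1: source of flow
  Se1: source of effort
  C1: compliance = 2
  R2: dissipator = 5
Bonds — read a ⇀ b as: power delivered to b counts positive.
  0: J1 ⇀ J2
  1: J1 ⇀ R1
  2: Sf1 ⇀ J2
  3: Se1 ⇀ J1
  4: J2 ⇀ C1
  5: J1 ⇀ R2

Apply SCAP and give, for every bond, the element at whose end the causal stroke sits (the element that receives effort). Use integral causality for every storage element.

#0 |J2
#1 |R1
#2 |Sf1
#3 |J1
#4 |J2
#5 |R2

β2 |Sf1  (Sf1 (Sf) sets flow on bond)
β3 |J1  (Se1 (Se) sets effort on bond)
β0 |J2  (J1: bond 3 brought effort, rest push out)
β1 |R1  (J1: bond 3 brought effort, rest push out)
β5 |R2  (J1: bond 3 brought effort, rest push out)
β4 |J2  (common-f at J2 fixed by 2)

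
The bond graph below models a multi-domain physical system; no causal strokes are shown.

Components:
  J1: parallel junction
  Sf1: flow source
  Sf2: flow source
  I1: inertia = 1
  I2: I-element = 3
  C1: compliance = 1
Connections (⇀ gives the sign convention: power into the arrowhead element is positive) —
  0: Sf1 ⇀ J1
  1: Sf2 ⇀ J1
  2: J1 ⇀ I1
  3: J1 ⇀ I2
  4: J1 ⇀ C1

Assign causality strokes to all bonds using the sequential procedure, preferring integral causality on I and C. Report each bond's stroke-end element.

#0 →Sf1  (Sf1 (Sf) sets flow on bond)
#1 →Sf2  (source Sf2 imposes f)
#2 →I1  (I1: I, integral causality)
#3 →I2  (I2 outputs flow p/I2)
#4 →J1  (J1 needs exactly one e-in)

#0 →Sf1
#1 →Sf2
#2 →I1
#3 →I2
#4 →J1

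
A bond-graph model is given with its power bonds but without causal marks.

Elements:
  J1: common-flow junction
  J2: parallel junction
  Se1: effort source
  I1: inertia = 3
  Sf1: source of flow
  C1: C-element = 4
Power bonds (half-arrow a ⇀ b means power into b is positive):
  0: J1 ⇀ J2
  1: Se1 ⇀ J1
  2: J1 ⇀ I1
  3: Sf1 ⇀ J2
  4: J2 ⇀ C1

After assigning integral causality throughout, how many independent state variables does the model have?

2  (C1, I1 all integral)

#1 |J1  (Se1: effort source, stroke at far end)
#3 |Sf1  (Sf1: flow source, stroke at near end)
#2 |I1  (I1: I, integral causality)
#0 |J1  (common-f at J1 fixed by 2)
#4 |J2  (only one effort-in slot at J2)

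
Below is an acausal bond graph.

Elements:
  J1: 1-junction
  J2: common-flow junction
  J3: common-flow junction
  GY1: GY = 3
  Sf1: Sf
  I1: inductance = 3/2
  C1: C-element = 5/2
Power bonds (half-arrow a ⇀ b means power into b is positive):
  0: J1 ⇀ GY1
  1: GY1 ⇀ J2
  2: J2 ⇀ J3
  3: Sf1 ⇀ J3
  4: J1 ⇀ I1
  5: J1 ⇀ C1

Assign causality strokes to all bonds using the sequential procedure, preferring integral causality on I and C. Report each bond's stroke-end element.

b3 stroke at Sf1  (source Sf1 imposes f)
b2 stroke at J3  (J3: bond 3 brought flow, rest push out)
b1 stroke at J2  (J2: bond 2 brought flow, rest push out)
b0 stroke at J1  (through GY1, causality inverts; strokes same side of GY1)
b4 stroke at I1  (I1 outputs flow p/I1)
b5 stroke at J1  (common-f at J1 fixed by 4)

#0 stroke→J1
#1 stroke→J2
#2 stroke→J3
#3 stroke→Sf1
#4 stroke→I1
#5 stroke→J1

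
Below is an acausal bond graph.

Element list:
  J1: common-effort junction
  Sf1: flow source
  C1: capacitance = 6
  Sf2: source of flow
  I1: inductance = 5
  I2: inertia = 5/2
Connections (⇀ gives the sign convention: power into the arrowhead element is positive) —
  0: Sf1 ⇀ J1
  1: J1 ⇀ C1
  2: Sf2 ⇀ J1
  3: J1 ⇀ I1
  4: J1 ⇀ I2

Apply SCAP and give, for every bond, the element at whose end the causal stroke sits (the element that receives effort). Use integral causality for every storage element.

β0 |Sf1
β1 |J1
β2 |Sf2
β3 |I1
β4 |I2

b0 stroke→Sf1  (Sf1 fixes flow; stroke at Sf1)
b2 stroke→Sf2  (Sf2 fixes flow; stroke at Sf2)
b1 stroke→J1  (prefer integral on C1)
b3 stroke→I1  (J1: bond 1 brought effort, rest push out)
b4 stroke→I2  (0-jn J1 has e-setter on 1)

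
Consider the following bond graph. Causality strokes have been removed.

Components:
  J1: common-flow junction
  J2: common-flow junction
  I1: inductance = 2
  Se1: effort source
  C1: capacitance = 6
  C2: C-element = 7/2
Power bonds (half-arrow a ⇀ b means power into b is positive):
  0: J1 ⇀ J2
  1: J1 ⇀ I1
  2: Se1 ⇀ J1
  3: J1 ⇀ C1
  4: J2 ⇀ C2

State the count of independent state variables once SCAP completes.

3  (C1, C2, I1 all integral)

b2 stroke→J1  (Se1 fixes effort; stroke away)
b1 stroke→I1  (I1 integral (f out))
b0 stroke→J1  (J1 flow already set via bond 1)
b3 stroke→J1  (J1: bond 1 brought flow, rest push out)
b4 stroke→J2  (J2: bond 0 brought flow, rest push out)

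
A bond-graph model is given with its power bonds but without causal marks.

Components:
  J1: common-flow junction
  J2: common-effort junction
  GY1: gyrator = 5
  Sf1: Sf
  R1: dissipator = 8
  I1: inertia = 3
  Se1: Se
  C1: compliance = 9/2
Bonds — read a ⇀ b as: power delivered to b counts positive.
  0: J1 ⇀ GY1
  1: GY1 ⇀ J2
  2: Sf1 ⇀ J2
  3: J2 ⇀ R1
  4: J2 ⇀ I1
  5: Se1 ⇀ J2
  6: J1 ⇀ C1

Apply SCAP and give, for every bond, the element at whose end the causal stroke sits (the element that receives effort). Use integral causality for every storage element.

β2 |Sf1  (Sf1 fixes flow; stroke at Sf1)
β5 |J2  (Se1: effort source, stroke at far end)
β1 |GY1  (J2: bond 5 brought effort, rest push out)
β3 |R1  (J2: bond 5 brought effort, rest push out)
β4 |I1  (0-jn J2 has e-setter on 5)
β0 |GY1  (GY GY1: same side as bond 1)
β6 |J1  (J1 flow already set via bond 0)

bond 0 |GY1
bond 1 |GY1
bond 2 |Sf1
bond 3 |R1
bond 4 |I1
bond 5 |J2
bond 6 |J1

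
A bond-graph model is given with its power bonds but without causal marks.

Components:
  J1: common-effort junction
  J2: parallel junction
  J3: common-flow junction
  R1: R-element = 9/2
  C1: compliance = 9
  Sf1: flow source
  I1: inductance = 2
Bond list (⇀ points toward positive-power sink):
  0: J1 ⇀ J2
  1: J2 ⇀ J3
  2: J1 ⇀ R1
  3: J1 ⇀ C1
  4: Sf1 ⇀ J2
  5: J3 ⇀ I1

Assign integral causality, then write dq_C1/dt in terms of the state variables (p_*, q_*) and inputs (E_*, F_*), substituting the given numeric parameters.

dq_C1/dt = F_Sf1 - p_I1/2 - 2*q_C1/81

b4 |Sf1  (Sf1: flow source, stroke at near end)
b3 |J1  (C1: C, integral causality)
b0 |J2  (J1 effort already set via bond 3)
b2 |R1  (common-e at J1 fixed by 3)
b1 |J3  (J2 effort already set via bond 0)
b5 |I1  (closing 1-jn rule on J3)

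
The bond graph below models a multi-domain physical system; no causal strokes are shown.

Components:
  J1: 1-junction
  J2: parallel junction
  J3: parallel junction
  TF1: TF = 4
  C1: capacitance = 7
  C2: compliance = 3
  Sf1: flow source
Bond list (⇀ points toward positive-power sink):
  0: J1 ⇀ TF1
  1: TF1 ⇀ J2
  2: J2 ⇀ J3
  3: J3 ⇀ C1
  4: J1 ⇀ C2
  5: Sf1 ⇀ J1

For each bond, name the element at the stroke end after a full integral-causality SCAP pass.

#0 stroke→J1
#1 stroke→TF1
#2 stroke→J2
#3 stroke→J3
#4 stroke→J1
#5 stroke→Sf1

bond 5 →Sf1  (Sf1 (Sf) sets flow on bond)
bond 0 →J1  (common-f at J1 fixed by 5)
bond 4 →J1  (J1 flow already set via bond 5)
bond 1 →TF1  (TF TF1: opposite of bond 0)
bond 2 →J2  (J2: last free bond brings effort in)
bond 3 →J3  (J3 needs exactly one e-in)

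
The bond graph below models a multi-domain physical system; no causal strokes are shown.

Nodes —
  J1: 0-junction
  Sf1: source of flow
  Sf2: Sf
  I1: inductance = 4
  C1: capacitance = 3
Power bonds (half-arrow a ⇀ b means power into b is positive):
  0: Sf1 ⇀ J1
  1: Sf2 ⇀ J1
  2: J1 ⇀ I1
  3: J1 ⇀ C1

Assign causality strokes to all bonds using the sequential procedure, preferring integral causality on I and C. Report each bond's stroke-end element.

β0 →Sf1
β1 →Sf2
β2 →I1
β3 →J1

b0 stroke→Sf1  (source Sf1 imposes f)
b1 stroke→Sf2  (Sf2: flow source, stroke at near end)
b2 stroke→I1  (I1 integral (f out))
b3 stroke→J1  (J1: last free bond brings effort in)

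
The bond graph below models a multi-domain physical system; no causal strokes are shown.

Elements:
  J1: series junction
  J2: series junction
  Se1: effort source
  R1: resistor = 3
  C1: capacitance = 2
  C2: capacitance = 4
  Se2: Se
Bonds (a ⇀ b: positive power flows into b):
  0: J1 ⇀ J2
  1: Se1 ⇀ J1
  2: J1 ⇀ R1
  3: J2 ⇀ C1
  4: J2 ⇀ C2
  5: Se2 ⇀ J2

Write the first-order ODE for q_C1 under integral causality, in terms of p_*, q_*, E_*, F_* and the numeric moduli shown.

dq_C1/dt = E_Se1/3 + E_Se2/3 - q_C1/6 - q_C2/12

bond 1 →J1  (Se1: effort source, stroke at far end)
bond 5 →J2  (Se2 fixes effort; stroke away)
bond 3 →J2  (C1 integral (e out))
bond 4 →J2  (prefer integral on C2)
bond 0 →J1  (J2: last free bond brings flow in)
bond 2 →R1  (J1: last free bond brings flow in)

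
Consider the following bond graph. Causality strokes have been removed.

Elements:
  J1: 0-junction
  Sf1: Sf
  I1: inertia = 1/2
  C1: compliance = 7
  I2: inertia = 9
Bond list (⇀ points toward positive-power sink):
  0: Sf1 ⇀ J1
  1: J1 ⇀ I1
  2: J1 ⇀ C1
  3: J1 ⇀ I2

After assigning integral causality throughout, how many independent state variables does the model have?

3  (C1, I1, I2 all integral)

β0 |Sf1  (source Sf1 imposes f)
β1 |I1  (prefer integral on I1)
β2 |J1  (C1: C, integral causality)
β3 |I2  (common-e at J1 fixed by 2)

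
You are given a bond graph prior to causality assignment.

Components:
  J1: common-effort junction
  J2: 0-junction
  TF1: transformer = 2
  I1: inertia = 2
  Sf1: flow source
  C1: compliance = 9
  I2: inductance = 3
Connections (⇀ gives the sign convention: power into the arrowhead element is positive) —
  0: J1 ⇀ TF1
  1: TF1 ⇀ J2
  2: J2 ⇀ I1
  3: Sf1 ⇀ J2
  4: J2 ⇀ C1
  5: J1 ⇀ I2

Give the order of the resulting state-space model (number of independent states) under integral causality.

3  (C1, I1, I2 all integral)

β3 →Sf1  (Sf1: flow source, stroke at near end)
β2 →I1  (prefer integral on I1)
β4 →J2  (C1 integral (e out))
β1 →TF1  (0-jn J2 has e-setter on 4)
β0 →J1  (TF1 one-in-one-out from 1)
β5 →I2  (common-e at J1 fixed by 0)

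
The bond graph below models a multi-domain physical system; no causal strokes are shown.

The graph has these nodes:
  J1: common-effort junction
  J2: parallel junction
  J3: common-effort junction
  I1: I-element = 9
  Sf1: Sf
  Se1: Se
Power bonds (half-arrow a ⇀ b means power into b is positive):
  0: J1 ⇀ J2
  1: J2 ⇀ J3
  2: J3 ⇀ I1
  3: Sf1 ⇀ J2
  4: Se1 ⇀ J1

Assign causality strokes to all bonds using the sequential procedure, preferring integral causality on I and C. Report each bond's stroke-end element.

b0 stroke→J2
b1 stroke→J3
b2 stroke→I1
b3 stroke→Sf1
b4 stroke→J1

β3 →Sf1  (Sf1 fixes flow; stroke at Sf1)
β4 →J1  (Se1 (Se) sets effort on bond)
β0 →J2  (common-e at J1 fixed by 4)
β1 →J3  (common-e at J2 fixed by 0)
β2 →I1  (common-e at J3 fixed by 1)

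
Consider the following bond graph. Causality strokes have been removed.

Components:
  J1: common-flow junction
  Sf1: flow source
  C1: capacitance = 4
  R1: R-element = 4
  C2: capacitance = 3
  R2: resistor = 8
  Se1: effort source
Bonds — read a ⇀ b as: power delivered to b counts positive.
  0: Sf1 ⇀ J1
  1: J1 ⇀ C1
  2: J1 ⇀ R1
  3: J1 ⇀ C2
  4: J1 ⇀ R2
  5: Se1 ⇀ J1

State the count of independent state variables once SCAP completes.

#0 stroke→Sf1  (Sf1 (Sf) sets flow on bond)
#5 stroke→J1  (Se1: effort source, stroke at far end)
#1 stroke→J1  (J1: bond 0 brought flow, rest push out)
#2 stroke→J1  (1-jn J1 has f-setter on 0)
#3 stroke→J1  (common-f at J1 fixed by 0)
#4 stroke→J1  (1-jn J1 has f-setter on 0)

2  (C1, C2 all integral)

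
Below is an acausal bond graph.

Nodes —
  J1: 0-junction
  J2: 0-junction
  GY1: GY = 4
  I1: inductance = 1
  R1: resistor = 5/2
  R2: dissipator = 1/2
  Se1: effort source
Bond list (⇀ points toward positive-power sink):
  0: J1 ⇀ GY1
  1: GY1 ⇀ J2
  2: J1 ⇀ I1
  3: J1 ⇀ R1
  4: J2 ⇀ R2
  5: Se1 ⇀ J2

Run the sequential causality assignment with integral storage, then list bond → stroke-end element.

b5 stroke at J2  (Se1: effort source, stroke at far end)
b1 stroke at GY1  (common-e at J2 fixed by 5)
b4 stroke at R2  (0-jn J2 has e-setter on 5)
b0 stroke at GY1  (through GY1, causality inverts; strokes same side of GY1)
b2 stroke at I1  (prefer integral on I1)
b3 stroke at J1  (only one effort-in slot at J1)

β0 |GY1
β1 |GY1
β2 |I1
β3 |J1
β4 |R2
β5 |J2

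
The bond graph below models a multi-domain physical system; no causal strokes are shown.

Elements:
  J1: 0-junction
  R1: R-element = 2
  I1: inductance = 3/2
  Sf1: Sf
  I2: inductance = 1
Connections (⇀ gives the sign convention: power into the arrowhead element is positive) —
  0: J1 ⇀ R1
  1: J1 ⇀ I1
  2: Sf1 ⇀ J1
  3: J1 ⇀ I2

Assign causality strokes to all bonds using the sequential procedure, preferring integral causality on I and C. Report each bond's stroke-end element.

β2 |Sf1  (Sf1 (Sf) sets flow on bond)
β1 |I1  (prefer integral on I1)
β3 |I2  (prefer integral on I2)
β0 |J1  (J1: last free bond brings effort in)

bond 0 stroke at J1
bond 1 stroke at I1
bond 2 stroke at Sf1
bond 3 stroke at I2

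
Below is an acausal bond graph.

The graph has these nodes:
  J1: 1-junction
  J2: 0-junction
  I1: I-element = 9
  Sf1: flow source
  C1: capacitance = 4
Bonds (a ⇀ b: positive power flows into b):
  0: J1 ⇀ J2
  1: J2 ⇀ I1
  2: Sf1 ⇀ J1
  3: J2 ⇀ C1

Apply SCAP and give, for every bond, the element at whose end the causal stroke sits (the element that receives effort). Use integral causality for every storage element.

#2 stroke at Sf1  (Sf1 fixes flow; stroke at Sf1)
#0 stroke at J1  (1-jn J1 has f-setter on 2)
#1 stroke at I1  (prefer integral on I1)
#3 stroke at J2  (closing 0-jn rule on J2)

β0 stroke at J1
β1 stroke at I1
β2 stroke at Sf1
β3 stroke at J2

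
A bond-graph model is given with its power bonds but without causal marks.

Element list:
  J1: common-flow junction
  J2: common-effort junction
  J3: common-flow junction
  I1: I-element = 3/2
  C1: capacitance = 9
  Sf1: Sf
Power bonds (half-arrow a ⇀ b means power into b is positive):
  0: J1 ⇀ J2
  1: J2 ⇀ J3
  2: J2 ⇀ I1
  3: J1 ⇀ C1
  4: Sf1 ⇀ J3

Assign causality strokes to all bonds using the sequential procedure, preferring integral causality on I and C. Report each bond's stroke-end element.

bond 4 →Sf1  (Sf1: flow source, stroke at near end)
bond 1 →J3  (1-jn J3 has f-setter on 4)
bond 2 →I1  (I1: I, integral causality)
bond 0 →J2  (only one effort-in slot at J2)
bond 3 →J1  (common-f at J1 fixed by 0)

b0 →J2
b1 →J3
b2 →I1
b3 →J1
b4 →Sf1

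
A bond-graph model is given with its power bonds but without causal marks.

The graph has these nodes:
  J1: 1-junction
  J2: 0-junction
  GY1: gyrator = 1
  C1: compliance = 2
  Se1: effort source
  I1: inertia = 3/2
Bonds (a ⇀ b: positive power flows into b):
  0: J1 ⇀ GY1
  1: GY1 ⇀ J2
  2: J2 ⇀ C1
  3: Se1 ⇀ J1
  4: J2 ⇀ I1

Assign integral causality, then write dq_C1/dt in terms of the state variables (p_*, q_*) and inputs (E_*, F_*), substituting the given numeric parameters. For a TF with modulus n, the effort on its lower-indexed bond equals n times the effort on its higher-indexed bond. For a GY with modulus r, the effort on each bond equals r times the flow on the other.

b3 stroke at J1  (Se1: effort source, stroke at far end)
b0 stroke at GY1  (J1: last free bond brings flow in)
b1 stroke at GY1  (GY1 both-in/both-out from 0)
b2 stroke at J2  (C1 integral (e out))
b4 stroke at I1  (J2 effort already set via bond 2)

dq_C1/dt = E_Se1 - 2*p_I1/3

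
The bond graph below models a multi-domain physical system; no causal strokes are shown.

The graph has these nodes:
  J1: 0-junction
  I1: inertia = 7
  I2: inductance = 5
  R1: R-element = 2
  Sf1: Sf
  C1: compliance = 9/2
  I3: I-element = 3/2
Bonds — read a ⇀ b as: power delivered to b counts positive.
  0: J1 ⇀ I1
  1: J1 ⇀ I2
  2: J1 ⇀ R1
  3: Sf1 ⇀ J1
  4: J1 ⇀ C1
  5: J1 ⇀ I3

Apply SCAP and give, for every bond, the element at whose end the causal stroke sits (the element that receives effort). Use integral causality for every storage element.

b0 stroke→I1
b1 stroke→I2
b2 stroke→R1
b3 stroke→Sf1
b4 stroke→J1
b5 stroke→I3

bond 3 |Sf1  (Sf1: flow source, stroke at near end)
bond 0 |I1  (I1 integral (f out))
bond 1 |I2  (I2: I, integral causality)
bond 4 |J1  (prefer integral on C1)
bond 2 |R1  (common-e at J1 fixed by 4)
bond 5 |I3  (common-e at J1 fixed by 4)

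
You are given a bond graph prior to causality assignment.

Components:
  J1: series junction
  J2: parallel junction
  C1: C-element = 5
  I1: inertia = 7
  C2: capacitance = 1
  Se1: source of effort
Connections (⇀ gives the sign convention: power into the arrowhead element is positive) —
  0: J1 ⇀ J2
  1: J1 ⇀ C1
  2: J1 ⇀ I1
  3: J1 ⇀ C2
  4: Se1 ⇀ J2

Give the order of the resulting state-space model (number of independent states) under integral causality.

3  (C1, C2, I1 all integral)

bond 4 stroke at J2  (Se1 (Se) sets effort on bond)
bond 0 stroke at J1  (J2: bond 4 brought effort, rest push out)
bond 1 stroke at J1  (C1: C, integral causality)
bond 2 stroke at I1  (I1: I, integral causality)
bond 3 stroke at J1  (J1 flow already set via bond 2)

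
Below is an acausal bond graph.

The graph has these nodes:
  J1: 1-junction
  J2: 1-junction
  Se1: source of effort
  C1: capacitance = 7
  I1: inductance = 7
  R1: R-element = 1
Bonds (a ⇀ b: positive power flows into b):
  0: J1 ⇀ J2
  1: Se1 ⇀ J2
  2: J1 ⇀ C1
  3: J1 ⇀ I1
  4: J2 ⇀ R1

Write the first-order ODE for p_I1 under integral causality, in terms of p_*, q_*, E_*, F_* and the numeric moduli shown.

b1 stroke→J2  (Se1 fixes effort; stroke away)
b2 stroke→J1  (C1: C, integral causality)
b3 stroke→I1  (I1: I, integral causality)
b0 stroke→J1  (J1 flow already set via bond 3)
b4 stroke→J2  (J2: bond 0 brought flow, rest push out)

dp_I1/dt = E_Se1 - p_I1/7 - q_C1/7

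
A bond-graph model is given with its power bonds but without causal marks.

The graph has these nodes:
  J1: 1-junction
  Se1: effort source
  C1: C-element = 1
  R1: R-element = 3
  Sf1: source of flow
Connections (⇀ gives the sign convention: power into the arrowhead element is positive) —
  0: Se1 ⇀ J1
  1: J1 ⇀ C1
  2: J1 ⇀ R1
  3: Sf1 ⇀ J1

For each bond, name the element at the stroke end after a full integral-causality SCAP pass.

b0 stroke→J1  (Se1 fixes effort; stroke away)
b3 stroke→Sf1  (source Sf1 imposes f)
b1 stroke→J1  (J1 flow already set via bond 3)
b2 stroke→J1  (J1: bond 3 brought flow, rest push out)

bond 0 →J1
bond 1 →J1
bond 2 →J1
bond 3 →Sf1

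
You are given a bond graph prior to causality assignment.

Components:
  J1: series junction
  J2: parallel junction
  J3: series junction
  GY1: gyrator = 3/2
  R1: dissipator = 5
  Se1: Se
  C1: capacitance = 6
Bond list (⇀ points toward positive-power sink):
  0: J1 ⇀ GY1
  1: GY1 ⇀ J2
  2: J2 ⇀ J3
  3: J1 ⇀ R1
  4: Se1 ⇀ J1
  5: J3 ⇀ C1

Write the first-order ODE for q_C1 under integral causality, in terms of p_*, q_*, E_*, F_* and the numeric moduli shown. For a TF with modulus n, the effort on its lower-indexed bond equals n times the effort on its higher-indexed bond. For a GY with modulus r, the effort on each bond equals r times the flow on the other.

β4 |J1  (source Se1 imposes e)
β5 |J3  (prefer integral on C1)
β2 |J2  (closing 1-jn rule on J3)
β1 |GY1  (J2 effort already set via bond 2)
β0 |GY1  (GY1: gyrator matches bond 1)
β3 |J1  (1-jn J1 has f-setter on 0)

dq_C1/dt = 2*E_Se1/3 - 10*q_C1/27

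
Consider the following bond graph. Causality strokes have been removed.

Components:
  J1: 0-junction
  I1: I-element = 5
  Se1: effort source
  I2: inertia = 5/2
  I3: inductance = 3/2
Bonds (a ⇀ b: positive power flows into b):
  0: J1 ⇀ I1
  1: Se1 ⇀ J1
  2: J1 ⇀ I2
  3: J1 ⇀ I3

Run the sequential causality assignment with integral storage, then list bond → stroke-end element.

bond 1 stroke→J1  (Se1 (Se) sets effort on bond)
bond 0 stroke→I1  (common-e at J1 fixed by 1)
bond 2 stroke→I2  (common-e at J1 fixed by 1)
bond 3 stroke→I3  (J1: bond 1 brought effort, rest push out)

β0 stroke at I1
β1 stroke at J1
β2 stroke at I2
β3 stroke at I3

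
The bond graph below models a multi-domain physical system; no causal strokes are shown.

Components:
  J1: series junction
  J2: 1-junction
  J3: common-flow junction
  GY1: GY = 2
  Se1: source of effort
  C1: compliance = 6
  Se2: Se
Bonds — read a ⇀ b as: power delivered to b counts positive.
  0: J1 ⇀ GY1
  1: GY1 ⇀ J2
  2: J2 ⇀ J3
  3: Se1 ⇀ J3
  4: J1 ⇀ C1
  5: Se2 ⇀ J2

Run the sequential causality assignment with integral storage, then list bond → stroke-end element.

bond 3 |J3  (Se1 fixes effort; stroke away)
bond 5 |J2  (source Se2 imposes e)
bond 2 |J2  (J3 needs exactly one f-in)
bond 1 |GY1  (only one flow-in slot at J2)
bond 0 |GY1  (GY1 both-in/both-out from 1)
bond 4 |J1  (J1: bond 0 brought flow, rest push out)

b0 →GY1
b1 →GY1
b2 →J2
b3 →J3
b4 →J1
b5 →J2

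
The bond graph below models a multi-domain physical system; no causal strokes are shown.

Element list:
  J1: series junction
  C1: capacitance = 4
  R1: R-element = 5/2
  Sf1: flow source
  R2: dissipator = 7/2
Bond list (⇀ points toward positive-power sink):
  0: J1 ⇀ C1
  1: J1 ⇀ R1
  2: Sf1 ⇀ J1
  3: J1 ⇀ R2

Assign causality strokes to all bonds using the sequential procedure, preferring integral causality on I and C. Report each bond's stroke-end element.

β2 stroke→Sf1  (source Sf1 imposes f)
β0 stroke→J1  (J1: bond 2 brought flow, rest push out)
β1 stroke→J1  (J1: bond 2 brought flow, rest push out)
β3 stroke→J1  (J1 flow already set via bond 2)

b0 stroke at J1
b1 stroke at J1
b2 stroke at Sf1
b3 stroke at J1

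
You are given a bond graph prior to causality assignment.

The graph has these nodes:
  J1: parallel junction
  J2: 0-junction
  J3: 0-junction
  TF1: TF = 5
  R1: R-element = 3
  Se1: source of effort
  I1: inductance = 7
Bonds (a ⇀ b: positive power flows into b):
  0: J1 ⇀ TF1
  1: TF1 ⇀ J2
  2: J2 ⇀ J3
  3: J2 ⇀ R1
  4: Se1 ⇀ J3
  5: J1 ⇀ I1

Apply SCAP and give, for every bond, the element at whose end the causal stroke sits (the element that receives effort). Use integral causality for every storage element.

bond 4 stroke at J3  (Se1 (Se) sets effort on bond)
bond 2 stroke at J2  (common-e at J3 fixed by 4)
bond 1 stroke at TF1  (J2 effort already set via bond 2)
bond 3 stroke at R1  (common-e at J2 fixed by 2)
bond 0 stroke at J1  (TF1 one-in-one-out from 1)
bond 5 stroke at I1  (0-jn J1 has e-setter on 0)

β0 →J1
β1 →TF1
β2 →J2
β3 →R1
β4 →J3
β5 →I1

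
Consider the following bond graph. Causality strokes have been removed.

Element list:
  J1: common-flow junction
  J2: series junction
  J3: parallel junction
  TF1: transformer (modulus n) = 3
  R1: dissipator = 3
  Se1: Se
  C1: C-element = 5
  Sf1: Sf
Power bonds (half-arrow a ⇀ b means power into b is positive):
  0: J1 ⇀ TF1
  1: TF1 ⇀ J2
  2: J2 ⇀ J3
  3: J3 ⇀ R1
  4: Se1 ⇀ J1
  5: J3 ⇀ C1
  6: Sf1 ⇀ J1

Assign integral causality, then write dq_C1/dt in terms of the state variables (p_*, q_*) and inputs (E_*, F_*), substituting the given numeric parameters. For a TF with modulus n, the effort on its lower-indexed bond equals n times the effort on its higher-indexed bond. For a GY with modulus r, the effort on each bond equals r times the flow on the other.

dq_C1/dt = 3*F_Sf1 - q_C1/15

#4 |J1  (Se1: effort source, stroke at far end)
#6 |Sf1  (Sf1: flow source, stroke at near end)
#0 |J1  (J1 flow already set via bond 6)
#1 |TF1  (TF1: transformer flips bond 0)
#2 |J2  (common-f at J2 fixed by 1)
#5 |J3  (prefer integral on C1)
#3 |R1  (common-e at J3 fixed by 5)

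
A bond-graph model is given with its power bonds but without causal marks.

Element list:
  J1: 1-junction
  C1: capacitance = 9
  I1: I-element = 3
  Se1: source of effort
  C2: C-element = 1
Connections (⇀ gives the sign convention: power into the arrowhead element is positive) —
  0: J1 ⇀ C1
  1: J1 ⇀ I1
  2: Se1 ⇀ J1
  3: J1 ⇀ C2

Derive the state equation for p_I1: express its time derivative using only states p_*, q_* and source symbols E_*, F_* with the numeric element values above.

dp_I1/dt = E_Se1 - q_C1/9 - q_C2

β2 |J1  (Se1: effort source, stroke at far end)
β0 |J1  (prefer integral on C1)
β1 |I1  (I1 integral (f out))
β3 |J1  (J1: bond 1 brought flow, rest push out)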